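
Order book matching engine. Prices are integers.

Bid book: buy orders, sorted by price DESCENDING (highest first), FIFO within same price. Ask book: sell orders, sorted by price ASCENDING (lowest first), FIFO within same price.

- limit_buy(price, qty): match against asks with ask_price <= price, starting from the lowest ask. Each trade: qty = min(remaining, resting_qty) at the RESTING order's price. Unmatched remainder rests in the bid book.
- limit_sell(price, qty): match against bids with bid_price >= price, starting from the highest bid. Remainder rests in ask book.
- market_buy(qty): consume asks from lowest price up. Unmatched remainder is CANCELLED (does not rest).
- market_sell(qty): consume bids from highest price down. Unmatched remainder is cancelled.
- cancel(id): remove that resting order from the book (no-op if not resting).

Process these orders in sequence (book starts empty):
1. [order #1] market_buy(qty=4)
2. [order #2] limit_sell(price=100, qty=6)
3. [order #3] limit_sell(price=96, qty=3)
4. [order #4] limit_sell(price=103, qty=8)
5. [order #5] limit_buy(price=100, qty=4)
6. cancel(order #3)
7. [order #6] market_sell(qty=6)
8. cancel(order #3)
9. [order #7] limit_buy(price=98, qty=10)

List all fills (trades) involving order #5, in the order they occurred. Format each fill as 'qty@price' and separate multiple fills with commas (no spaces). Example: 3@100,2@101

Answer: 3@96,1@100

Derivation:
After op 1 [order #1] market_buy(qty=4): fills=none; bids=[-] asks=[-]
After op 2 [order #2] limit_sell(price=100, qty=6): fills=none; bids=[-] asks=[#2:6@100]
After op 3 [order #3] limit_sell(price=96, qty=3): fills=none; bids=[-] asks=[#3:3@96 #2:6@100]
After op 4 [order #4] limit_sell(price=103, qty=8): fills=none; bids=[-] asks=[#3:3@96 #2:6@100 #4:8@103]
After op 5 [order #5] limit_buy(price=100, qty=4): fills=#5x#3:3@96 #5x#2:1@100; bids=[-] asks=[#2:5@100 #4:8@103]
After op 6 cancel(order #3): fills=none; bids=[-] asks=[#2:5@100 #4:8@103]
After op 7 [order #6] market_sell(qty=6): fills=none; bids=[-] asks=[#2:5@100 #4:8@103]
After op 8 cancel(order #3): fills=none; bids=[-] asks=[#2:5@100 #4:8@103]
After op 9 [order #7] limit_buy(price=98, qty=10): fills=none; bids=[#7:10@98] asks=[#2:5@100 #4:8@103]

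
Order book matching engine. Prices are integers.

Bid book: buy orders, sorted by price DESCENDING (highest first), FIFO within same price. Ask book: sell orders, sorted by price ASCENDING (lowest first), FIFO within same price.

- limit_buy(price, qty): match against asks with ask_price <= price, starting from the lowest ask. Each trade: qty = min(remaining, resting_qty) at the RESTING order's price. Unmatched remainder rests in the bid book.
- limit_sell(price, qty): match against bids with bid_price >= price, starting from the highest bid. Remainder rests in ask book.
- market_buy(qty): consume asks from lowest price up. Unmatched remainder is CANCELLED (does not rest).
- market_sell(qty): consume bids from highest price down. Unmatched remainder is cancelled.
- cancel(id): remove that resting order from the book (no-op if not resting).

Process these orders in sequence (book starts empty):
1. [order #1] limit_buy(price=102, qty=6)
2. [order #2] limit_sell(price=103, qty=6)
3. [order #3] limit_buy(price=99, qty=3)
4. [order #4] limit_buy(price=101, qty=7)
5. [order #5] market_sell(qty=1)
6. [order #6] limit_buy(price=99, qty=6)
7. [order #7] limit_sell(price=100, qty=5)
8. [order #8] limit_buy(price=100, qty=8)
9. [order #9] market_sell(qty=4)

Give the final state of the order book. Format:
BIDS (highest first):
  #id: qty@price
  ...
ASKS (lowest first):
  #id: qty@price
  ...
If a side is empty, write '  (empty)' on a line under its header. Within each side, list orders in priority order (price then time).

After op 1 [order #1] limit_buy(price=102, qty=6): fills=none; bids=[#1:6@102] asks=[-]
After op 2 [order #2] limit_sell(price=103, qty=6): fills=none; bids=[#1:6@102] asks=[#2:6@103]
After op 3 [order #3] limit_buy(price=99, qty=3): fills=none; bids=[#1:6@102 #3:3@99] asks=[#2:6@103]
After op 4 [order #4] limit_buy(price=101, qty=7): fills=none; bids=[#1:6@102 #4:7@101 #3:3@99] asks=[#2:6@103]
After op 5 [order #5] market_sell(qty=1): fills=#1x#5:1@102; bids=[#1:5@102 #4:7@101 #3:3@99] asks=[#2:6@103]
After op 6 [order #6] limit_buy(price=99, qty=6): fills=none; bids=[#1:5@102 #4:7@101 #3:3@99 #6:6@99] asks=[#2:6@103]
After op 7 [order #7] limit_sell(price=100, qty=5): fills=#1x#7:5@102; bids=[#4:7@101 #3:3@99 #6:6@99] asks=[#2:6@103]
After op 8 [order #8] limit_buy(price=100, qty=8): fills=none; bids=[#4:7@101 #8:8@100 #3:3@99 #6:6@99] asks=[#2:6@103]
After op 9 [order #9] market_sell(qty=4): fills=#4x#9:4@101; bids=[#4:3@101 #8:8@100 #3:3@99 #6:6@99] asks=[#2:6@103]

Answer: BIDS (highest first):
  #4: 3@101
  #8: 8@100
  #3: 3@99
  #6: 6@99
ASKS (lowest first):
  #2: 6@103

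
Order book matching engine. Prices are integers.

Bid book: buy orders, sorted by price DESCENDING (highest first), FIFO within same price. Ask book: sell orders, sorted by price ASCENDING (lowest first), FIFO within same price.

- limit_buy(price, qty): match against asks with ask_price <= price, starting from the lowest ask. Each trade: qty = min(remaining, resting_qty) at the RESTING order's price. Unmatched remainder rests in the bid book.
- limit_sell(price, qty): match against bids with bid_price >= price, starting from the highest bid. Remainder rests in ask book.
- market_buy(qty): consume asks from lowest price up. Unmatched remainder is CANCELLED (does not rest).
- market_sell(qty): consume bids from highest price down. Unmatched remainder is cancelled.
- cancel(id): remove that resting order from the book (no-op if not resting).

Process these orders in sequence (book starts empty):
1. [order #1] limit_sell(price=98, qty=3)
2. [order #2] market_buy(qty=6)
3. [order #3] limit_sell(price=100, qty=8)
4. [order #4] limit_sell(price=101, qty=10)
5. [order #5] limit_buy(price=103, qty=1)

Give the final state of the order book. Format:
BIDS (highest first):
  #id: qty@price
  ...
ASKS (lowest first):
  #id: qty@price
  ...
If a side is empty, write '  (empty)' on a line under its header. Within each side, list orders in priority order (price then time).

After op 1 [order #1] limit_sell(price=98, qty=3): fills=none; bids=[-] asks=[#1:3@98]
After op 2 [order #2] market_buy(qty=6): fills=#2x#1:3@98; bids=[-] asks=[-]
After op 3 [order #3] limit_sell(price=100, qty=8): fills=none; bids=[-] asks=[#3:8@100]
After op 4 [order #4] limit_sell(price=101, qty=10): fills=none; bids=[-] asks=[#3:8@100 #4:10@101]
After op 5 [order #5] limit_buy(price=103, qty=1): fills=#5x#3:1@100; bids=[-] asks=[#3:7@100 #4:10@101]

Answer: BIDS (highest first):
  (empty)
ASKS (lowest first):
  #3: 7@100
  #4: 10@101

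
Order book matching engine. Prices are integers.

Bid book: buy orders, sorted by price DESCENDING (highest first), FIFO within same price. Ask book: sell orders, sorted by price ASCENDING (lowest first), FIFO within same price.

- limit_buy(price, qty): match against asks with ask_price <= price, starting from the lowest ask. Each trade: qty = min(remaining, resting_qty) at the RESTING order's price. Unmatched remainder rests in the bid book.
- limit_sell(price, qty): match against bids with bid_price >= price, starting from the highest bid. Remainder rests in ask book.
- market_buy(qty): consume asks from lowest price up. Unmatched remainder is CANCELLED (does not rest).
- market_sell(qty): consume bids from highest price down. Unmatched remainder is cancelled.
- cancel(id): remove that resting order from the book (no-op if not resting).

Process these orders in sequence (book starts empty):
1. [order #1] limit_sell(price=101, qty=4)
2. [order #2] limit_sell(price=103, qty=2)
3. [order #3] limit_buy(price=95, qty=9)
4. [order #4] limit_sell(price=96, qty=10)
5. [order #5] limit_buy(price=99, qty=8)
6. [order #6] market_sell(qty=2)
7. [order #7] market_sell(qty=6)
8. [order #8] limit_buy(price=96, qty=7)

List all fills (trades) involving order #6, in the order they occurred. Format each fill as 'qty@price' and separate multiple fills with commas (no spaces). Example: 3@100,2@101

After op 1 [order #1] limit_sell(price=101, qty=4): fills=none; bids=[-] asks=[#1:4@101]
After op 2 [order #2] limit_sell(price=103, qty=2): fills=none; bids=[-] asks=[#1:4@101 #2:2@103]
After op 3 [order #3] limit_buy(price=95, qty=9): fills=none; bids=[#3:9@95] asks=[#1:4@101 #2:2@103]
After op 4 [order #4] limit_sell(price=96, qty=10): fills=none; bids=[#3:9@95] asks=[#4:10@96 #1:4@101 #2:2@103]
After op 5 [order #5] limit_buy(price=99, qty=8): fills=#5x#4:8@96; bids=[#3:9@95] asks=[#4:2@96 #1:4@101 #2:2@103]
After op 6 [order #6] market_sell(qty=2): fills=#3x#6:2@95; bids=[#3:7@95] asks=[#4:2@96 #1:4@101 #2:2@103]
After op 7 [order #7] market_sell(qty=6): fills=#3x#7:6@95; bids=[#3:1@95] asks=[#4:2@96 #1:4@101 #2:2@103]
After op 8 [order #8] limit_buy(price=96, qty=7): fills=#8x#4:2@96; bids=[#8:5@96 #3:1@95] asks=[#1:4@101 #2:2@103]

Answer: 2@95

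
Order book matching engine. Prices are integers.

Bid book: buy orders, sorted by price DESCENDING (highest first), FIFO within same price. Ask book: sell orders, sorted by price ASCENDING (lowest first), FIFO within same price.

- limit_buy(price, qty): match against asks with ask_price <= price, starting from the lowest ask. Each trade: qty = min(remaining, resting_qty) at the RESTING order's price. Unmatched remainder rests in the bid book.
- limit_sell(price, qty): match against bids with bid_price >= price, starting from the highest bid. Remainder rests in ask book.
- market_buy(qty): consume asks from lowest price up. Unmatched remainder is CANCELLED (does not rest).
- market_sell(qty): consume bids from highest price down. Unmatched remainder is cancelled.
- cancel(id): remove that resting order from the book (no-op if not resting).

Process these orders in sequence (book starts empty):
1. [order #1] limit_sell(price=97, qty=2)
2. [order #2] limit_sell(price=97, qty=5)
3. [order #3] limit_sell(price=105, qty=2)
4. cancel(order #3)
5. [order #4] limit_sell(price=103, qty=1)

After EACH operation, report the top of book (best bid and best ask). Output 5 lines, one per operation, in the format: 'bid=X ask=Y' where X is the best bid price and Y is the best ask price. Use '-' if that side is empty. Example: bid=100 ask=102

Answer: bid=- ask=97
bid=- ask=97
bid=- ask=97
bid=- ask=97
bid=- ask=97

Derivation:
After op 1 [order #1] limit_sell(price=97, qty=2): fills=none; bids=[-] asks=[#1:2@97]
After op 2 [order #2] limit_sell(price=97, qty=5): fills=none; bids=[-] asks=[#1:2@97 #2:5@97]
After op 3 [order #3] limit_sell(price=105, qty=2): fills=none; bids=[-] asks=[#1:2@97 #2:5@97 #3:2@105]
After op 4 cancel(order #3): fills=none; bids=[-] asks=[#1:2@97 #2:5@97]
After op 5 [order #4] limit_sell(price=103, qty=1): fills=none; bids=[-] asks=[#1:2@97 #2:5@97 #4:1@103]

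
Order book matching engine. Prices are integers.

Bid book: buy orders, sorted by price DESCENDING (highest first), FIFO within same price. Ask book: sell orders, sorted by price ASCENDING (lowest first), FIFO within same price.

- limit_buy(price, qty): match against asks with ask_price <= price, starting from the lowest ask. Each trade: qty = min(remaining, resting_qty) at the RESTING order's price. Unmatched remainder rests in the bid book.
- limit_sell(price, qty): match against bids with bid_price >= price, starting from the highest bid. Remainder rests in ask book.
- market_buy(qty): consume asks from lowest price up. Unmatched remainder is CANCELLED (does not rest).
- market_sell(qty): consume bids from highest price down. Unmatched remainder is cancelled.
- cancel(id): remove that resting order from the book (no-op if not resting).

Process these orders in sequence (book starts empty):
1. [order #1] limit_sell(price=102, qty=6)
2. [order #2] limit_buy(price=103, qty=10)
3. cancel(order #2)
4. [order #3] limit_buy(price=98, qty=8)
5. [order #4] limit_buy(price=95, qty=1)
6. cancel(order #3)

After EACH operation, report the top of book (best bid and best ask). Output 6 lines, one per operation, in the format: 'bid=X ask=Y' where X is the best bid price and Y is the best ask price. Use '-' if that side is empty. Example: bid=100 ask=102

Answer: bid=- ask=102
bid=103 ask=-
bid=- ask=-
bid=98 ask=-
bid=98 ask=-
bid=95 ask=-

Derivation:
After op 1 [order #1] limit_sell(price=102, qty=6): fills=none; bids=[-] asks=[#1:6@102]
After op 2 [order #2] limit_buy(price=103, qty=10): fills=#2x#1:6@102; bids=[#2:4@103] asks=[-]
After op 3 cancel(order #2): fills=none; bids=[-] asks=[-]
After op 4 [order #3] limit_buy(price=98, qty=8): fills=none; bids=[#3:8@98] asks=[-]
After op 5 [order #4] limit_buy(price=95, qty=1): fills=none; bids=[#3:8@98 #4:1@95] asks=[-]
After op 6 cancel(order #3): fills=none; bids=[#4:1@95] asks=[-]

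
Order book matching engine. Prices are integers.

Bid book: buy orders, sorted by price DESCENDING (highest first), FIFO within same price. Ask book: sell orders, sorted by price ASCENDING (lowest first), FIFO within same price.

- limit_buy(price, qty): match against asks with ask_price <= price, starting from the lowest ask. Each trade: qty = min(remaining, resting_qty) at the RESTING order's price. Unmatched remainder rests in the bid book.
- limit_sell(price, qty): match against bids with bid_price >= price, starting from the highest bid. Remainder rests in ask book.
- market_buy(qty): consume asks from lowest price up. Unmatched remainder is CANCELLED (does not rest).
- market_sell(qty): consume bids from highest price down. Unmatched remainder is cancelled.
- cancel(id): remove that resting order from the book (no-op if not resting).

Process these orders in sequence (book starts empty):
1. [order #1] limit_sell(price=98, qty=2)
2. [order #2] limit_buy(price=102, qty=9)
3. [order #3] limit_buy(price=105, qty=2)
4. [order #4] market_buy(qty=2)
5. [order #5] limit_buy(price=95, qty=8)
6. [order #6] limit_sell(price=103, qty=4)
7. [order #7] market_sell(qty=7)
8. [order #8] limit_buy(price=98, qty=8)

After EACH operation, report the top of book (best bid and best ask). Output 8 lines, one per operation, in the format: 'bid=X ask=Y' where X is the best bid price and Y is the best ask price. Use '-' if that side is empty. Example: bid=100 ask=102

Answer: bid=- ask=98
bid=102 ask=-
bid=105 ask=-
bid=105 ask=-
bid=105 ask=-
bid=102 ask=103
bid=95 ask=103
bid=98 ask=103

Derivation:
After op 1 [order #1] limit_sell(price=98, qty=2): fills=none; bids=[-] asks=[#1:2@98]
After op 2 [order #2] limit_buy(price=102, qty=9): fills=#2x#1:2@98; bids=[#2:7@102] asks=[-]
After op 3 [order #3] limit_buy(price=105, qty=2): fills=none; bids=[#3:2@105 #2:7@102] asks=[-]
After op 4 [order #4] market_buy(qty=2): fills=none; bids=[#3:2@105 #2:7@102] asks=[-]
After op 5 [order #5] limit_buy(price=95, qty=8): fills=none; bids=[#3:2@105 #2:7@102 #5:8@95] asks=[-]
After op 6 [order #6] limit_sell(price=103, qty=4): fills=#3x#6:2@105; bids=[#2:7@102 #5:8@95] asks=[#6:2@103]
After op 7 [order #7] market_sell(qty=7): fills=#2x#7:7@102; bids=[#5:8@95] asks=[#6:2@103]
After op 8 [order #8] limit_buy(price=98, qty=8): fills=none; bids=[#8:8@98 #5:8@95] asks=[#6:2@103]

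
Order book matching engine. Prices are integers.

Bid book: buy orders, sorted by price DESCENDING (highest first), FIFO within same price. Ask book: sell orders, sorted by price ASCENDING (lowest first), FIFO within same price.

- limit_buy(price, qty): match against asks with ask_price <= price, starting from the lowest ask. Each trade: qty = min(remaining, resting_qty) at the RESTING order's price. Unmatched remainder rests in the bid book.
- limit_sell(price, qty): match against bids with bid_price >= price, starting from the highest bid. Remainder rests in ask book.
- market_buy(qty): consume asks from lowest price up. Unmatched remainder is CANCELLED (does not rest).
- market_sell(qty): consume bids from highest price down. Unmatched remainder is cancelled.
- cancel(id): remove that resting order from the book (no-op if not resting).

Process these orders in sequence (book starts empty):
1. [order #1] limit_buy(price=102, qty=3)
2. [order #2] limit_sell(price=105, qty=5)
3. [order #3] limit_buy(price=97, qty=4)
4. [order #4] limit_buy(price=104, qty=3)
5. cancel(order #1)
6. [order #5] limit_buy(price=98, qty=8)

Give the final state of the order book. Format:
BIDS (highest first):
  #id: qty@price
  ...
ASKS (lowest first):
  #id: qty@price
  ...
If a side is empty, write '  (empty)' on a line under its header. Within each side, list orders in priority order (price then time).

After op 1 [order #1] limit_buy(price=102, qty=3): fills=none; bids=[#1:3@102] asks=[-]
After op 2 [order #2] limit_sell(price=105, qty=5): fills=none; bids=[#1:3@102] asks=[#2:5@105]
After op 3 [order #3] limit_buy(price=97, qty=4): fills=none; bids=[#1:3@102 #3:4@97] asks=[#2:5@105]
After op 4 [order #4] limit_buy(price=104, qty=3): fills=none; bids=[#4:3@104 #1:3@102 #3:4@97] asks=[#2:5@105]
After op 5 cancel(order #1): fills=none; bids=[#4:3@104 #3:4@97] asks=[#2:5@105]
After op 6 [order #5] limit_buy(price=98, qty=8): fills=none; bids=[#4:3@104 #5:8@98 #3:4@97] asks=[#2:5@105]

Answer: BIDS (highest first):
  #4: 3@104
  #5: 8@98
  #3: 4@97
ASKS (lowest first):
  #2: 5@105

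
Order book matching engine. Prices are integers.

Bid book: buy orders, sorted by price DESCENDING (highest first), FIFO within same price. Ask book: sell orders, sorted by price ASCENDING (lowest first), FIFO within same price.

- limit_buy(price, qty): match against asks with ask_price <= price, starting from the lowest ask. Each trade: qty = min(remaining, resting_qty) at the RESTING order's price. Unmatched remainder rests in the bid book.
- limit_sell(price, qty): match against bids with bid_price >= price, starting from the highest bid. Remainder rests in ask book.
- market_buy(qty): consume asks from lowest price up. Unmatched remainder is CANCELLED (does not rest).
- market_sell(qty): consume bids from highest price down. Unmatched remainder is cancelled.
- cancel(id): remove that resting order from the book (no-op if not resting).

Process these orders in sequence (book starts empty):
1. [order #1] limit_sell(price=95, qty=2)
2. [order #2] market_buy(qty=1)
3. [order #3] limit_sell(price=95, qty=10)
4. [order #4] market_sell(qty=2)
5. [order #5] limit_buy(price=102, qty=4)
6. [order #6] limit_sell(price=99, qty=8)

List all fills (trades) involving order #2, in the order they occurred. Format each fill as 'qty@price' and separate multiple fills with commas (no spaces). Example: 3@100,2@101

Answer: 1@95

Derivation:
After op 1 [order #1] limit_sell(price=95, qty=2): fills=none; bids=[-] asks=[#1:2@95]
After op 2 [order #2] market_buy(qty=1): fills=#2x#1:1@95; bids=[-] asks=[#1:1@95]
After op 3 [order #3] limit_sell(price=95, qty=10): fills=none; bids=[-] asks=[#1:1@95 #3:10@95]
After op 4 [order #4] market_sell(qty=2): fills=none; bids=[-] asks=[#1:1@95 #3:10@95]
After op 5 [order #5] limit_buy(price=102, qty=4): fills=#5x#1:1@95 #5x#3:3@95; bids=[-] asks=[#3:7@95]
After op 6 [order #6] limit_sell(price=99, qty=8): fills=none; bids=[-] asks=[#3:7@95 #6:8@99]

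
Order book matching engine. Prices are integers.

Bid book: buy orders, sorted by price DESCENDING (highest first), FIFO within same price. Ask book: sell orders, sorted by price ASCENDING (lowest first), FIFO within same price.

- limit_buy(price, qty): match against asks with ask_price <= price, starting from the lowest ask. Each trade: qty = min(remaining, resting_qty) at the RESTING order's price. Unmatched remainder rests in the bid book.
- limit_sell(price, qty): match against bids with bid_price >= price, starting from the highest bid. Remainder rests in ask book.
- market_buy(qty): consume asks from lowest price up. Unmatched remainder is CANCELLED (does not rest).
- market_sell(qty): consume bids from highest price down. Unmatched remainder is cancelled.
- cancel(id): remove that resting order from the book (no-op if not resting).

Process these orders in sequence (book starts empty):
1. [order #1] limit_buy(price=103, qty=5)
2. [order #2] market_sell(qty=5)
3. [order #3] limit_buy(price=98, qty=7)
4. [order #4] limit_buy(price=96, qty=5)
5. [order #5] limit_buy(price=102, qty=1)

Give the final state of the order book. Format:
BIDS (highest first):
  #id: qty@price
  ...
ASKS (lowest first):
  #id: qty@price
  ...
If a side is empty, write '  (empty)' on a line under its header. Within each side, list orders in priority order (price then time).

Answer: BIDS (highest first):
  #5: 1@102
  #3: 7@98
  #4: 5@96
ASKS (lowest first):
  (empty)

Derivation:
After op 1 [order #1] limit_buy(price=103, qty=5): fills=none; bids=[#1:5@103] asks=[-]
After op 2 [order #2] market_sell(qty=5): fills=#1x#2:5@103; bids=[-] asks=[-]
After op 3 [order #3] limit_buy(price=98, qty=7): fills=none; bids=[#3:7@98] asks=[-]
After op 4 [order #4] limit_buy(price=96, qty=5): fills=none; bids=[#3:7@98 #4:5@96] asks=[-]
After op 5 [order #5] limit_buy(price=102, qty=1): fills=none; bids=[#5:1@102 #3:7@98 #4:5@96] asks=[-]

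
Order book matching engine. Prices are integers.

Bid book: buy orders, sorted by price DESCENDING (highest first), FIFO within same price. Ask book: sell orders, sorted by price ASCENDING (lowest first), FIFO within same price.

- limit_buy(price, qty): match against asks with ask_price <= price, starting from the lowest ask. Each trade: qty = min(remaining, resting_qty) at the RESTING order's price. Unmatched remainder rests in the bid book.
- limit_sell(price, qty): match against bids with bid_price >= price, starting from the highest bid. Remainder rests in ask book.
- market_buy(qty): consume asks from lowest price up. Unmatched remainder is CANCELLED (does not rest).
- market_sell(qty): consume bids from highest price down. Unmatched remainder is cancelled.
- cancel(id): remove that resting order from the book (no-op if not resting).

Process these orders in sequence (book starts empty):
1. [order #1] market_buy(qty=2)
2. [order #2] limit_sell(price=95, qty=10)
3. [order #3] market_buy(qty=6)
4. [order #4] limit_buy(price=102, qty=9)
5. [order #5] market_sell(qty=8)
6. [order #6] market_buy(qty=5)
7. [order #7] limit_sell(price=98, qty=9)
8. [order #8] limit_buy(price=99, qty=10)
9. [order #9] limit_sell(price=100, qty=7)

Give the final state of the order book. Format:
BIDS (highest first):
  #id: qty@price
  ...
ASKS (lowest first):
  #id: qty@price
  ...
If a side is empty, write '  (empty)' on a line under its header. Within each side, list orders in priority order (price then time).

After op 1 [order #1] market_buy(qty=2): fills=none; bids=[-] asks=[-]
After op 2 [order #2] limit_sell(price=95, qty=10): fills=none; bids=[-] asks=[#2:10@95]
After op 3 [order #3] market_buy(qty=6): fills=#3x#2:6@95; bids=[-] asks=[#2:4@95]
After op 4 [order #4] limit_buy(price=102, qty=9): fills=#4x#2:4@95; bids=[#4:5@102] asks=[-]
After op 5 [order #5] market_sell(qty=8): fills=#4x#5:5@102; bids=[-] asks=[-]
After op 6 [order #6] market_buy(qty=5): fills=none; bids=[-] asks=[-]
After op 7 [order #7] limit_sell(price=98, qty=9): fills=none; bids=[-] asks=[#7:9@98]
After op 8 [order #8] limit_buy(price=99, qty=10): fills=#8x#7:9@98; bids=[#8:1@99] asks=[-]
After op 9 [order #9] limit_sell(price=100, qty=7): fills=none; bids=[#8:1@99] asks=[#9:7@100]

Answer: BIDS (highest first):
  #8: 1@99
ASKS (lowest first):
  #9: 7@100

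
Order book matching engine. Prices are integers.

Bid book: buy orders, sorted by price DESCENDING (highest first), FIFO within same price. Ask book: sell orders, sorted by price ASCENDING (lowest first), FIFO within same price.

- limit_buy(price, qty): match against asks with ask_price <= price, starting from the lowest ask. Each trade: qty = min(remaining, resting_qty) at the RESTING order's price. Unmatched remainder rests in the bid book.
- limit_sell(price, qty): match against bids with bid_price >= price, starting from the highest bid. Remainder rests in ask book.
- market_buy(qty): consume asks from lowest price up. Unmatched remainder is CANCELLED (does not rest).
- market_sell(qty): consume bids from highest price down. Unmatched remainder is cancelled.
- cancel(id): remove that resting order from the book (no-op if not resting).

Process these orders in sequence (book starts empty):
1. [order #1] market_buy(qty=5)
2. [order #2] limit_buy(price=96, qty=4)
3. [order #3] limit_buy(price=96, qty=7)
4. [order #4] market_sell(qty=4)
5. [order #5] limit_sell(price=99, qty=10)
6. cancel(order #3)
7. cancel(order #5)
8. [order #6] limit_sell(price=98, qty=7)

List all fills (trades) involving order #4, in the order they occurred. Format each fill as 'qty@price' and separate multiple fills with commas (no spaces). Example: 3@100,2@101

Answer: 4@96

Derivation:
After op 1 [order #1] market_buy(qty=5): fills=none; bids=[-] asks=[-]
After op 2 [order #2] limit_buy(price=96, qty=4): fills=none; bids=[#2:4@96] asks=[-]
After op 3 [order #3] limit_buy(price=96, qty=7): fills=none; bids=[#2:4@96 #3:7@96] asks=[-]
After op 4 [order #4] market_sell(qty=4): fills=#2x#4:4@96; bids=[#3:7@96] asks=[-]
After op 5 [order #5] limit_sell(price=99, qty=10): fills=none; bids=[#3:7@96] asks=[#5:10@99]
After op 6 cancel(order #3): fills=none; bids=[-] asks=[#5:10@99]
After op 7 cancel(order #5): fills=none; bids=[-] asks=[-]
After op 8 [order #6] limit_sell(price=98, qty=7): fills=none; bids=[-] asks=[#6:7@98]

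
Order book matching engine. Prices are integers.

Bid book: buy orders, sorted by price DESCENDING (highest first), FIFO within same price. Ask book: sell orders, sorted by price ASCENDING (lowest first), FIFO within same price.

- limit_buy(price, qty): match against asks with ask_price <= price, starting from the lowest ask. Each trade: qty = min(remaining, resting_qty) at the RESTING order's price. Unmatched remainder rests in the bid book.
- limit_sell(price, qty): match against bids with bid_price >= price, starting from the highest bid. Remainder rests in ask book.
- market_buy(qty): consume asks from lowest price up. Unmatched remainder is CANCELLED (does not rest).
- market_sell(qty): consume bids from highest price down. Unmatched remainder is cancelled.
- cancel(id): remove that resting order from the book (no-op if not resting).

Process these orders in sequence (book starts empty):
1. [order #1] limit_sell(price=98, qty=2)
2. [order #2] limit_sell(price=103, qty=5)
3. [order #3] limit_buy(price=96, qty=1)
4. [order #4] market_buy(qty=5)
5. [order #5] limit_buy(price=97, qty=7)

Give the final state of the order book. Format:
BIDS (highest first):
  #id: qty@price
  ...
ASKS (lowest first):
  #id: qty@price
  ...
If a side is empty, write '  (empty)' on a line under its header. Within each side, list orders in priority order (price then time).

After op 1 [order #1] limit_sell(price=98, qty=2): fills=none; bids=[-] asks=[#1:2@98]
After op 2 [order #2] limit_sell(price=103, qty=5): fills=none; bids=[-] asks=[#1:2@98 #2:5@103]
After op 3 [order #3] limit_buy(price=96, qty=1): fills=none; bids=[#3:1@96] asks=[#1:2@98 #2:5@103]
After op 4 [order #4] market_buy(qty=5): fills=#4x#1:2@98 #4x#2:3@103; bids=[#3:1@96] asks=[#2:2@103]
After op 5 [order #5] limit_buy(price=97, qty=7): fills=none; bids=[#5:7@97 #3:1@96] asks=[#2:2@103]

Answer: BIDS (highest first):
  #5: 7@97
  #3: 1@96
ASKS (lowest first):
  #2: 2@103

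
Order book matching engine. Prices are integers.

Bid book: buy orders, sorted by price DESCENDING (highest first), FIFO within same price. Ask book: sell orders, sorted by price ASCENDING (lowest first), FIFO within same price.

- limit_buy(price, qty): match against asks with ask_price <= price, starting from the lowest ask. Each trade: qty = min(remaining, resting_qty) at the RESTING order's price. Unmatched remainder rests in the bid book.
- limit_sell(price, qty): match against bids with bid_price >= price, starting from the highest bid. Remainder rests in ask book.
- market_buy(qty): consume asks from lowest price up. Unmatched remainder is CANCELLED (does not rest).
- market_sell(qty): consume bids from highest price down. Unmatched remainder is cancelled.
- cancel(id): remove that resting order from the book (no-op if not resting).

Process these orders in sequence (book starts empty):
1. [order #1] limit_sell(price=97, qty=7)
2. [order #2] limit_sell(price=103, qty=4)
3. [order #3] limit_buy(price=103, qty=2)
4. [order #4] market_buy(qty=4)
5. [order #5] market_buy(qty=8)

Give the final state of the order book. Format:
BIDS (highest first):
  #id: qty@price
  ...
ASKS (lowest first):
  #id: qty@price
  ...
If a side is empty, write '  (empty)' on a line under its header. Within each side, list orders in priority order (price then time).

Answer: BIDS (highest first):
  (empty)
ASKS (lowest first):
  (empty)

Derivation:
After op 1 [order #1] limit_sell(price=97, qty=7): fills=none; bids=[-] asks=[#1:7@97]
After op 2 [order #2] limit_sell(price=103, qty=4): fills=none; bids=[-] asks=[#1:7@97 #2:4@103]
After op 3 [order #3] limit_buy(price=103, qty=2): fills=#3x#1:2@97; bids=[-] asks=[#1:5@97 #2:4@103]
After op 4 [order #4] market_buy(qty=4): fills=#4x#1:4@97; bids=[-] asks=[#1:1@97 #2:4@103]
After op 5 [order #5] market_buy(qty=8): fills=#5x#1:1@97 #5x#2:4@103; bids=[-] asks=[-]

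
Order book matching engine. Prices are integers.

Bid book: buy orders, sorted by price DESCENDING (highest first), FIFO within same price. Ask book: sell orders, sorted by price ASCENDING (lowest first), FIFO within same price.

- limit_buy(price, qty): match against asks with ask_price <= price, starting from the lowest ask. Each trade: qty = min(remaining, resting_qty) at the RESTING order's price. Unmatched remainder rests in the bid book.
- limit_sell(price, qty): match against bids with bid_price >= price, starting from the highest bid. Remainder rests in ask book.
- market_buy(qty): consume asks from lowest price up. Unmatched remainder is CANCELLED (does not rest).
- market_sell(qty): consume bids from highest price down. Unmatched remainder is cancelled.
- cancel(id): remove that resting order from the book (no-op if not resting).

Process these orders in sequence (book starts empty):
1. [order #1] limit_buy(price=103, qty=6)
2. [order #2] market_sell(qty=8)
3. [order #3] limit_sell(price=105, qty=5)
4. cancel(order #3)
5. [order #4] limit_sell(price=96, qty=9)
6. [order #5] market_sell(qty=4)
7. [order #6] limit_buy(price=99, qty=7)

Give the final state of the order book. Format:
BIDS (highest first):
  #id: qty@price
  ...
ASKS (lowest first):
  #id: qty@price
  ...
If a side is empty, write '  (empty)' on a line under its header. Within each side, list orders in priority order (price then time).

Answer: BIDS (highest first):
  (empty)
ASKS (lowest first):
  #4: 2@96

Derivation:
After op 1 [order #1] limit_buy(price=103, qty=6): fills=none; bids=[#1:6@103] asks=[-]
After op 2 [order #2] market_sell(qty=8): fills=#1x#2:6@103; bids=[-] asks=[-]
After op 3 [order #3] limit_sell(price=105, qty=5): fills=none; bids=[-] asks=[#3:5@105]
After op 4 cancel(order #3): fills=none; bids=[-] asks=[-]
After op 5 [order #4] limit_sell(price=96, qty=9): fills=none; bids=[-] asks=[#4:9@96]
After op 6 [order #5] market_sell(qty=4): fills=none; bids=[-] asks=[#4:9@96]
After op 7 [order #6] limit_buy(price=99, qty=7): fills=#6x#4:7@96; bids=[-] asks=[#4:2@96]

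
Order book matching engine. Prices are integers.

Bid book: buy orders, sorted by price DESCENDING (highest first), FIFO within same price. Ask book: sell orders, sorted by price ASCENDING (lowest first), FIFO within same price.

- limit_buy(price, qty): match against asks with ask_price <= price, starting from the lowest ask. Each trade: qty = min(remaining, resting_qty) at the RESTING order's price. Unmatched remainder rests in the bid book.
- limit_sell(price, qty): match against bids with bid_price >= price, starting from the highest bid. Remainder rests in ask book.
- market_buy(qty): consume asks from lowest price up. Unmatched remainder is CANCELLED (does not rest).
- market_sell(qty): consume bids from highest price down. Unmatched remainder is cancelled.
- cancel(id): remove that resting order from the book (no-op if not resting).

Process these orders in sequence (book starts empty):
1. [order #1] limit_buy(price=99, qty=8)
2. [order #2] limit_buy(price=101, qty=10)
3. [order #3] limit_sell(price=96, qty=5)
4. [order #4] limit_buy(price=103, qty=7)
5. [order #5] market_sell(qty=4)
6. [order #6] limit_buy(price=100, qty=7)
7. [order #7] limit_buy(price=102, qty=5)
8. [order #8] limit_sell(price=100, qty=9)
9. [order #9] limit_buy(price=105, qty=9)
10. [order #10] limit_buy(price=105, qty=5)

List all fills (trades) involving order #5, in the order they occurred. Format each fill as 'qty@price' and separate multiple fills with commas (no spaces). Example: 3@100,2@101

Answer: 4@103

Derivation:
After op 1 [order #1] limit_buy(price=99, qty=8): fills=none; bids=[#1:8@99] asks=[-]
After op 2 [order #2] limit_buy(price=101, qty=10): fills=none; bids=[#2:10@101 #1:8@99] asks=[-]
After op 3 [order #3] limit_sell(price=96, qty=5): fills=#2x#3:5@101; bids=[#2:5@101 #1:8@99] asks=[-]
After op 4 [order #4] limit_buy(price=103, qty=7): fills=none; bids=[#4:7@103 #2:5@101 #1:8@99] asks=[-]
After op 5 [order #5] market_sell(qty=4): fills=#4x#5:4@103; bids=[#4:3@103 #2:5@101 #1:8@99] asks=[-]
After op 6 [order #6] limit_buy(price=100, qty=7): fills=none; bids=[#4:3@103 #2:5@101 #6:7@100 #1:8@99] asks=[-]
After op 7 [order #7] limit_buy(price=102, qty=5): fills=none; bids=[#4:3@103 #7:5@102 #2:5@101 #6:7@100 #1:8@99] asks=[-]
After op 8 [order #8] limit_sell(price=100, qty=9): fills=#4x#8:3@103 #7x#8:5@102 #2x#8:1@101; bids=[#2:4@101 #6:7@100 #1:8@99] asks=[-]
After op 9 [order #9] limit_buy(price=105, qty=9): fills=none; bids=[#9:9@105 #2:4@101 #6:7@100 #1:8@99] asks=[-]
After op 10 [order #10] limit_buy(price=105, qty=5): fills=none; bids=[#9:9@105 #10:5@105 #2:4@101 #6:7@100 #1:8@99] asks=[-]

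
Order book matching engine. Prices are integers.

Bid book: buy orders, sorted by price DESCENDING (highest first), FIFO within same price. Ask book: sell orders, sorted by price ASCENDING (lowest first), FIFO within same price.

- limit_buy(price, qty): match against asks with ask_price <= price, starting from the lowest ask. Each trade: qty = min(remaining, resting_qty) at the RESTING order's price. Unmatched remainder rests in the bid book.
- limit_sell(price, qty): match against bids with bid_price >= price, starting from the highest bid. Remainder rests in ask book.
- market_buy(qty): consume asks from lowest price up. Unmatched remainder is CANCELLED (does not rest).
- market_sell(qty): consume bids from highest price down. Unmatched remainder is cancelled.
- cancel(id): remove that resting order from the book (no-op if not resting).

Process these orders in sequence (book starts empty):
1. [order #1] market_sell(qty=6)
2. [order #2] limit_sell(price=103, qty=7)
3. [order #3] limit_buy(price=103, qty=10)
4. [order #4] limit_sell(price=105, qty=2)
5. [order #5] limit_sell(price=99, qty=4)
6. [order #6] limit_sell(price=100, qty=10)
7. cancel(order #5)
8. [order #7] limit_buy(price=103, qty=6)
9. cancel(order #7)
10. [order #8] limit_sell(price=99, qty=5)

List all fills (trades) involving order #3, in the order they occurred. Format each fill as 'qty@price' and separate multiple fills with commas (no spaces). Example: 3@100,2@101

Answer: 7@103,3@103

Derivation:
After op 1 [order #1] market_sell(qty=6): fills=none; bids=[-] asks=[-]
After op 2 [order #2] limit_sell(price=103, qty=7): fills=none; bids=[-] asks=[#2:7@103]
After op 3 [order #3] limit_buy(price=103, qty=10): fills=#3x#2:7@103; bids=[#3:3@103] asks=[-]
After op 4 [order #4] limit_sell(price=105, qty=2): fills=none; bids=[#3:3@103] asks=[#4:2@105]
After op 5 [order #5] limit_sell(price=99, qty=4): fills=#3x#5:3@103; bids=[-] asks=[#5:1@99 #4:2@105]
After op 6 [order #6] limit_sell(price=100, qty=10): fills=none; bids=[-] asks=[#5:1@99 #6:10@100 #4:2@105]
After op 7 cancel(order #5): fills=none; bids=[-] asks=[#6:10@100 #4:2@105]
After op 8 [order #7] limit_buy(price=103, qty=6): fills=#7x#6:6@100; bids=[-] asks=[#6:4@100 #4:2@105]
After op 9 cancel(order #7): fills=none; bids=[-] asks=[#6:4@100 #4:2@105]
After op 10 [order #8] limit_sell(price=99, qty=5): fills=none; bids=[-] asks=[#8:5@99 #6:4@100 #4:2@105]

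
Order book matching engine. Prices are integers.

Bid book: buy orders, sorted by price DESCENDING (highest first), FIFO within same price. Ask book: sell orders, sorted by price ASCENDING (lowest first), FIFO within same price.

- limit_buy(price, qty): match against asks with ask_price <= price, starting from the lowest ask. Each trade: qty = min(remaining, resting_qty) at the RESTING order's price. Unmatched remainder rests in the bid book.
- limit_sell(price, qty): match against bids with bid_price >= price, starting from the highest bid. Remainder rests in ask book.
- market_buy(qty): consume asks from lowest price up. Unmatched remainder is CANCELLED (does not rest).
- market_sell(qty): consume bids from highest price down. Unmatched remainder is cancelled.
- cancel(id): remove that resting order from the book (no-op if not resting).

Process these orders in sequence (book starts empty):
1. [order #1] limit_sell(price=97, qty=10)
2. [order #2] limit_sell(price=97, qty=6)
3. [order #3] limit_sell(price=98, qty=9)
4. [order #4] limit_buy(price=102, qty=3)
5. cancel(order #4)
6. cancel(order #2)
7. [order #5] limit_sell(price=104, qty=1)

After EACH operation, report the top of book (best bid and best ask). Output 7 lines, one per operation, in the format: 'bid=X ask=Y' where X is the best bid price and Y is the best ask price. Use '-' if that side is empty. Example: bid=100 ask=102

Answer: bid=- ask=97
bid=- ask=97
bid=- ask=97
bid=- ask=97
bid=- ask=97
bid=- ask=97
bid=- ask=97

Derivation:
After op 1 [order #1] limit_sell(price=97, qty=10): fills=none; bids=[-] asks=[#1:10@97]
After op 2 [order #2] limit_sell(price=97, qty=6): fills=none; bids=[-] asks=[#1:10@97 #2:6@97]
After op 3 [order #3] limit_sell(price=98, qty=9): fills=none; bids=[-] asks=[#1:10@97 #2:6@97 #3:9@98]
After op 4 [order #4] limit_buy(price=102, qty=3): fills=#4x#1:3@97; bids=[-] asks=[#1:7@97 #2:6@97 #3:9@98]
After op 5 cancel(order #4): fills=none; bids=[-] asks=[#1:7@97 #2:6@97 #3:9@98]
After op 6 cancel(order #2): fills=none; bids=[-] asks=[#1:7@97 #3:9@98]
After op 7 [order #5] limit_sell(price=104, qty=1): fills=none; bids=[-] asks=[#1:7@97 #3:9@98 #5:1@104]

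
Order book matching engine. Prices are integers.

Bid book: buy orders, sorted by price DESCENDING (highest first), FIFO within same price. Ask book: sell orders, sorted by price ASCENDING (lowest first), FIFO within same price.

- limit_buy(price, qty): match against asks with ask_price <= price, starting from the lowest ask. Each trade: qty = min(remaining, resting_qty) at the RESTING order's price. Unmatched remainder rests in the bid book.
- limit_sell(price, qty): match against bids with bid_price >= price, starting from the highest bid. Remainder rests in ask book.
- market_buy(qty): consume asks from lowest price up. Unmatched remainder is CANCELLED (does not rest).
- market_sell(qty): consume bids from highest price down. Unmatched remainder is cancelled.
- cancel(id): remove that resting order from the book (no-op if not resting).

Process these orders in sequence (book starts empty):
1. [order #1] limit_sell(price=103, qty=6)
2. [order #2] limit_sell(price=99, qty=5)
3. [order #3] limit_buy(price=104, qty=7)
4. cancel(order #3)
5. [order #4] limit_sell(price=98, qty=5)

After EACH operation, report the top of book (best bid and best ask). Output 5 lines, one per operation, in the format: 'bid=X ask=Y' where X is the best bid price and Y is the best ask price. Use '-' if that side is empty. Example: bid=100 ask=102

After op 1 [order #1] limit_sell(price=103, qty=6): fills=none; bids=[-] asks=[#1:6@103]
After op 2 [order #2] limit_sell(price=99, qty=5): fills=none; bids=[-] asks=[#2:5@99 #1:6@103]
After op 3 [order #3] limit_buy(price=104, qty=7): fills=#3x#2:5@99 #3x#1:2@103; bids=[-] asks=[#1:4@103]
After op 4 cancel(order #3): fills=none; bids=[-] asks=[#1:4@103]
After op 5 [order #4] limit_sell(price=98, qty=5): fills=none; bids=[-] asks=[#4:5@98 #1:4@103]

Answer: bid=- ask=103
bid=- ask=99
bid=- ask=103
bid=- ask=103
bid=- ask=98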